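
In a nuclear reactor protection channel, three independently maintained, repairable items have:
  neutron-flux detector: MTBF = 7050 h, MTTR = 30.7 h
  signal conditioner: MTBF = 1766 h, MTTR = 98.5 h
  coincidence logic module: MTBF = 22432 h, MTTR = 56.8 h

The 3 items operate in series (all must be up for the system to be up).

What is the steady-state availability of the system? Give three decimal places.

A(neutron-flux detector) = MTBF/(MTBF+MTTR) = 7050/(7050+30.7) = 0.995664
A(signal conditioner) = MTBF/(MTBF+MTTR) = 1766/(1766+98.5) = 0.947171
A(coincidence logic module) = MTBF/(MTBF+MTTR) = 22432/(22432+56.8) = 0.997474
Series availability: 0.995664 × 0.947171 × 0.997474 = 0.941

0.941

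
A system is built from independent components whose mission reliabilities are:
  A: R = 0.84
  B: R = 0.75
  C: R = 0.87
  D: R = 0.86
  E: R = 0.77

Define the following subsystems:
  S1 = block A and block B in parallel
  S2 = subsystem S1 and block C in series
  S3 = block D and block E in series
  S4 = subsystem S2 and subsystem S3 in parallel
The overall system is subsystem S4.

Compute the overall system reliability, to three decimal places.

Parallel (A and B): 1 − (1 − 0.84000)(1 − 0.75000) = 0.96000
Series ([0.96000] and C): 0.96000 × 0.87000 = 0.83520
Series (D and E): 0.86000 × 0.77000 = 0.66220
Parallel ([0.83520] and [0.66220]): 1 − (1 − 0.83520)(1 − 0.66220) = 0.944

0.944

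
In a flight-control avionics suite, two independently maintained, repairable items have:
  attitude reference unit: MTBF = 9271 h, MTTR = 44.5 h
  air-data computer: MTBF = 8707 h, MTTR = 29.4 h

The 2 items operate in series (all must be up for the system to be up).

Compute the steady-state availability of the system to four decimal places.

A(attitude reference unit) = MTBF/(MTBF+MTTR) = 9271/(9271+44.5) = 0.995223
A(air-data computer) = MTBF/(MTBF+MTTR) = 8707/(8707+29.4) = 0.996635
Series availability: 0.995223 × 0.996635 = 0.9919

0.9919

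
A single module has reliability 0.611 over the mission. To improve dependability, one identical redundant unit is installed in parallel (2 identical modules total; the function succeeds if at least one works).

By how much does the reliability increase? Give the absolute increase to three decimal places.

0.238

R_before = 0.611
R_after = 1 − (1 − 0.611)^2 = 0.849
ΔR = 0.849 − 0.611 = 0.238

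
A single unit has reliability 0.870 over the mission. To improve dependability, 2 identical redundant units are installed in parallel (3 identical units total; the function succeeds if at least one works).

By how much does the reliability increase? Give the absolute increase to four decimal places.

R_before = 0.870
R_after = 1 − (1 − 0.870)^3 = 0.9978
ΔR = 0.9978 − 0.870 = 0.1278

0.1278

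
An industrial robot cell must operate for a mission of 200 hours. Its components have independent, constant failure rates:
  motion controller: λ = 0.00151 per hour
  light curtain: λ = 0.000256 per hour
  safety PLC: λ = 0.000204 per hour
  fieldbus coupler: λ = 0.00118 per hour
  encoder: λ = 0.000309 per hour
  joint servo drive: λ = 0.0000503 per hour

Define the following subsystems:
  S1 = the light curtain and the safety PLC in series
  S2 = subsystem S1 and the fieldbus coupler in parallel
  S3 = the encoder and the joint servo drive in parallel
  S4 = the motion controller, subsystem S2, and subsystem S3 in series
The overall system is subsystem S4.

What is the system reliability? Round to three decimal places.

0.725

R(motion controller) = exp(−0.00151 × 200) = 0.73934
R(light curtain) = exp(−0.000256 × 200) = 0.95009
R(safety PLC) = exp(−0.000204 × 200) = 0.96002
R(fieldbus coupler) = exp(−0.00118 × 200) = 0.78978
R(encoder) = exp(−0.000309 × 200) = 0.94007
R(joint servo drive) = exp(−0.0000503 × 200) = 0.98999
Series (light curtain and safety PLC): 0.95009 × 0.96002 = 0.91211
Parallel ([0.91211] and fieldbus coupler): 1 − (1 − 0.91211)(1 − 0.78978) = 0.98152
Parallel (encoder and joint servo drive): 1 − (1 − 0.94007)(1 − 0.98999) = 0.99940
Series (motion controller, [0.98152], and [0.99940]): 0.73934 × 0.98152 × 0.99940 = 0.725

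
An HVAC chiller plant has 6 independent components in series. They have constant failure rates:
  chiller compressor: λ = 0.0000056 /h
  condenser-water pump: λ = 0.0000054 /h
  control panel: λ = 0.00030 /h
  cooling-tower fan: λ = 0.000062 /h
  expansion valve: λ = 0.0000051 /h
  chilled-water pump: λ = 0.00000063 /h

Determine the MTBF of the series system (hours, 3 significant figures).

Series of exponential components: λ_sys = Σ λ_i
λ_sys = 0.0000056 + 0.0000054 + 0.00030 + 0.000062 + 0.0000051 + 0.00000063 = 3.7873e-04 /h
MTBF = 1 / λ_sys = 2640 h

2640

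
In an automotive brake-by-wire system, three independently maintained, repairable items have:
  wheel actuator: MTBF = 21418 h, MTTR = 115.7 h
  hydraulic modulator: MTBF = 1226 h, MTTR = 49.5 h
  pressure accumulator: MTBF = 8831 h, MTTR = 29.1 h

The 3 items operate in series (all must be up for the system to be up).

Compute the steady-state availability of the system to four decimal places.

0.9529

A(wheel actuator) = MTBF/(MTBF+MTTR) = 21418/(21418+115.7) = 0.994627
A(hydraulic modulator) = MTBF/(MTBF+MTTR) = 1226/(1226+49.5) = 0.961192
A(pressure accumulator) = MTBF/(MTBF+MTTR) = 8831/(8831+29.1) = 0.996716
Series availability: 0.994627 × 0.961192 × 0.996716 = 0.9529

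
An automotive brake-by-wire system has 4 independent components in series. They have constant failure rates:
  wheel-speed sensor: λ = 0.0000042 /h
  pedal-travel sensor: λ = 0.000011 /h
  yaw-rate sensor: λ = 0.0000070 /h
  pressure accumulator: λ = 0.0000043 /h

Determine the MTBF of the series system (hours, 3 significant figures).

Series of exponential components: λ_sys = Σ λ_i
λ_sys = 0.0000042 + 0.000011 + 0.0000070 + 0.0000043 = 2.6500e-05 /h
MTBF = 1 / λ_sys = 37700 h

37700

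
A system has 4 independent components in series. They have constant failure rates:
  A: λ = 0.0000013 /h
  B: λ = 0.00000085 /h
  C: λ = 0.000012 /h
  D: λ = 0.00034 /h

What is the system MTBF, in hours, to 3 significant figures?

Series of exponential components: λ_sys = Σ λ_i
λ_sys = 0.0000013 + 0.00000085 + 0.000012 + 0.00034 = 3.5415e-04 /h
MTBF = 1 / λ_sys = 2820 h

2820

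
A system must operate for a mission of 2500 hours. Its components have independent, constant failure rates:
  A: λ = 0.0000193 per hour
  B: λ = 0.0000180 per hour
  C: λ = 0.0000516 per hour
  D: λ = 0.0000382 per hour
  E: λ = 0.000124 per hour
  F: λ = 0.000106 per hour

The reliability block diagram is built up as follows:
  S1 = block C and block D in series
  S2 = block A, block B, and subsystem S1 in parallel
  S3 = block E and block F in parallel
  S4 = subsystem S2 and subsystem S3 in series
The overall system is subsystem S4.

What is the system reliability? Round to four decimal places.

R(A) = exp(−0.0000193 × 2500) = 0.952896
R(B) = exp(−0.0000180 × 2500) = 0.955997
R(C) = exp(−0.0000516 × 2500) = 0.878974
R(D) = exp(−0.0000382 × 2500) = 0.908918
R(E) = exp(−0.000124 × 2500) = 0.733447
R(F) = exp(−0.000106 × 2500) = 0.767206
Series (C and D): 0.878974 × 0.908918 = 0.798915
Parallel (A, B, and [0.798915]): 1 − (1 − 0.952896)(1 − 0.955997)(1 − 0.798915) = 0.999583
Parallel (E and F): 1 − (1 − 0.733447)(1 − 0.767206) = 0.937948
Series ([0.999583] and [0.937948]): 0.999583 × 0.937948 = 0.9376

0.9376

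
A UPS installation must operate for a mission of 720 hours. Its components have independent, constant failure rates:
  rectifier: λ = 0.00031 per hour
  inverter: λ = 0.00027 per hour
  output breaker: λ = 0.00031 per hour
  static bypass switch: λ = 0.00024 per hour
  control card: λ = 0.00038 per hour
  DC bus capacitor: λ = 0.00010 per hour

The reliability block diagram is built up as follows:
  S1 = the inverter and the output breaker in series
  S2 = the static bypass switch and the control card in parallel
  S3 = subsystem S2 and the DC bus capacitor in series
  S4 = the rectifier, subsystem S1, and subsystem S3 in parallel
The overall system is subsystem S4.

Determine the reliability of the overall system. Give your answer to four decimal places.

0.9928

R(rectifier) = exp(−0.00031 × 720) = 0.799955
R(inverter) = exp(−0.00027 × 720) = 0.823329
R(output breaker) = exp(−0.00031 × 720) = 0.799955
R(static bypass switch) = exp(−0.00024 × 720) = 0.841306
R(control card) = exp(−0.00038 × 720) = 0.760636
R(DC bus capacitor) = exp(−0.00010 × 720) = 0.930531
Series (inverter and output breaker): 0.823329 × 0.799955 = 0.658626
Parallel (static bypass switch and control card): 1 − (1 − 0.841306)(1 − 0.760636) = 0.962014
Series ([0.962014] and DC bus capacitor): 0.962014 × 0.930531 = 0.895184
Parallel (rectifier, [0.658626], and [0.895184]): 1 − (1 − 0.799955)(1 − 0.658626)(1 − 0.895184) = 0.9928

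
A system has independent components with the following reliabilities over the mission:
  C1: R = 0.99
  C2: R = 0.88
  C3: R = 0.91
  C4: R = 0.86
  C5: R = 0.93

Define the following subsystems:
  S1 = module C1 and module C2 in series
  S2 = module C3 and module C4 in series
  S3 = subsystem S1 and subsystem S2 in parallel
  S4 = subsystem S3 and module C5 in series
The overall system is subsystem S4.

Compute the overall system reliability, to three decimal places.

0.904

Series (C1 and C2): 0.99000 × 0.88000 = 0.87120
Series (C3 and C4): 0.91000 × 0.86000 = 0.78260
Parallel ([0.87120] and [0.78260]): 1 − (1 − 0.87120)(1 − 0.78260) = 0.97200
Series ([0.97200] and C5): 0.97200 × 0.93000 = 0.904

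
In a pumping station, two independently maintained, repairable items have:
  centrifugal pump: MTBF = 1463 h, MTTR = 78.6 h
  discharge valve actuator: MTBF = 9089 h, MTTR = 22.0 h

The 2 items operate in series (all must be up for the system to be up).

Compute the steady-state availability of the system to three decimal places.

0.947

A(centrifugal pump) = MTBF/(MTBF+MTTR) = 1463/(1463+78.6) = 0.949014
A(discharge valve actuator) = MTBF/(MTBF+MTTR) = 9089/(9089+22.0) = 0.997585
Series availability: 0.949014 × 0.997585 = 0.947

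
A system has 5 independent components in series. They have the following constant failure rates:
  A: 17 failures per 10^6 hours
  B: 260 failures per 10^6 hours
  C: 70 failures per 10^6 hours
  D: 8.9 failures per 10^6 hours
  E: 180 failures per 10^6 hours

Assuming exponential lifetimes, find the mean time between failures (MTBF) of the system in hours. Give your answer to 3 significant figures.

1870

Series of exponential components: λ_sys = Σ λ_i
λ_sys = 0.000017 + 0.00026 + 0.000070 + 0.0000089 + 0.00018 = 5.3590e-04 /h
MTBF = 1 / λ_sys = 1870 h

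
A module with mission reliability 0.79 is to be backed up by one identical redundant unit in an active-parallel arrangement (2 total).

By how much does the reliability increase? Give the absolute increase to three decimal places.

0.166

R_before = 0.79
R_after = 1 − (1 − 0.79)^2 = 0.956
ΔR = 0.956 − 0.79 = 0.166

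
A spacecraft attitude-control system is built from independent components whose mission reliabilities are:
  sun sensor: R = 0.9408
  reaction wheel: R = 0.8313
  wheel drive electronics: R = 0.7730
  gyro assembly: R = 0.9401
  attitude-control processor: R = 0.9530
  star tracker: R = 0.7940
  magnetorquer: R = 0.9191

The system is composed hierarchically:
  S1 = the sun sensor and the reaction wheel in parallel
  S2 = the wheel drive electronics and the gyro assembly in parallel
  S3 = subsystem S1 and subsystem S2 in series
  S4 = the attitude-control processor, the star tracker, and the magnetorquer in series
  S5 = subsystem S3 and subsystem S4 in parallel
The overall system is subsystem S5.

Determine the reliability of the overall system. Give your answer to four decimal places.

Parallel (sun sensor and reaction wheel): 1 − (1 − 0.940800)(1 − 0.831300) = 0.990013
Parallel (wheel drive electronics and gyro assembly): 1 − (1 − 0.773000)(1 − 0.940100) = 0.986403
Series ([0.990013] and [0.986403]): 0.990013 × 0.986403 = 0.976552
Series (attitude-control processor, star tracker, and magnetorquer): 0.953000 × 0.794000 × 0.919100 = 0.695466
Parallel ([0.976552] and [0.695466]): 1 − (1 − 0.976552)(1 − 0.695466) = 0.9929

0.9929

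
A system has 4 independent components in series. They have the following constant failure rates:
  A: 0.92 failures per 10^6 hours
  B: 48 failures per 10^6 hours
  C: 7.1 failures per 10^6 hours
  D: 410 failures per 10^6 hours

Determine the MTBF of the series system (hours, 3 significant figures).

Series of exponential components: λ_sys = Σ λ_i
λ_sys = 0.00000092 + 0.000048 + 0.0000071 + 0.00041 = 4.6602e-04 /h
MTBF = 1 / λ_sys = 2150 h

2150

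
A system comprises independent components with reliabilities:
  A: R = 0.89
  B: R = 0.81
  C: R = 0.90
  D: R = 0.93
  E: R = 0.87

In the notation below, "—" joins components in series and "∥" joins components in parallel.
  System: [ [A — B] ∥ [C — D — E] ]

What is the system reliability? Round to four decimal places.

Series (A and B): 0.890000 × 0.810000 = 0.720900
Series (C, D, and E): 0.900000 × 0.930000 × 0.870000 = 0.728190
Parallel ([0.720900] and [0.728190]): 1 − (1 − 0.720900)(1 − 0.728190) = 0.9241

0.9241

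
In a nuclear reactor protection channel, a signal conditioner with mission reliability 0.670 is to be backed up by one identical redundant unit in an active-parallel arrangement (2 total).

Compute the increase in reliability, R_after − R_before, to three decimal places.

R_before = 0.670
R_after = 1 − (1 − 0.670)^2 = 0.891
ΔR = 0.891 − 0.670 = 0.221

0.221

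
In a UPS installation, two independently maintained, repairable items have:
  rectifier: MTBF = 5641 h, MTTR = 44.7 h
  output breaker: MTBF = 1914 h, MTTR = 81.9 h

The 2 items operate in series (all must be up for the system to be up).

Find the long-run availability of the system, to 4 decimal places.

0.9514

A(rectifier) = MTBF/(MTBF+MTTR) = 5641/(5641+44.7) = 0.992138
A(output breaker) = MTBF/(MTBF+MTTR) = 1914/(1914+81.9) = 0.958966
Series availability: 0.992138 × 0.958966 = 0.9514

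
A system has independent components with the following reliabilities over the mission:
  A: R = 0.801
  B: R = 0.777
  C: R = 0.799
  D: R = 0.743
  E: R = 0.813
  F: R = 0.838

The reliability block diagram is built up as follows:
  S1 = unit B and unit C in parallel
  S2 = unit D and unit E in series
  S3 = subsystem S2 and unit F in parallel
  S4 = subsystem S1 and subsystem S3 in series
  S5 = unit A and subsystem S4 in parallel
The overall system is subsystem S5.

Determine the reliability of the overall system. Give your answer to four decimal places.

Parallel (B and C): 1 − (1 − 0.777000)(1 − 0.799000) = 0.955177
Series (D and E): 0.743000 × 0.813000 = 0.604059
Parallel ([0.604059] and F): 1 − (1 − 0.604059)(1 − 0.838000) = 0.935858
Series ([0.955177] and [0.935858]): 0.955177 × 0.935858 = 0.893910
Parallel (A and [0.893910]): 1 − (1 − 0.801000)(1 − 0.893910) = 0.9789

0.9789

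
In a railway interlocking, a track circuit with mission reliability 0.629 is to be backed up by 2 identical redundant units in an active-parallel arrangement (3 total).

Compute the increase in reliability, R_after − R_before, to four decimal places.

0.3199

R_before = 0.629
R_after = 1 − (1 − 0.629)^3 = 0.9489
ΔR = 0.9489 − 0.629 = 0.3199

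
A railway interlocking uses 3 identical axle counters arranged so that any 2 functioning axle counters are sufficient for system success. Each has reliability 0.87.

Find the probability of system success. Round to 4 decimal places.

R = Σ_{i=2}^{3} C(3,i) p^i (1−p)^{3−i} with p = 0.87
C(3,2)·0.87^2·0.13^1 = 0.295191
C(3,3)·0.87^3·0.13^0 = 0.658503
Sum = 0.9537

0.9537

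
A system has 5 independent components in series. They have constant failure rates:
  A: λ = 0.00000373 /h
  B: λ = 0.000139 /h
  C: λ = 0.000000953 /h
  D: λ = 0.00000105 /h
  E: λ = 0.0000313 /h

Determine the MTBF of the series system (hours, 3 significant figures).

Series of exponential components: λ_sys = Σ λ_i
λ_sys = 0.00000373 + 0.000139 + 0.000000953 + 0.00000105 + 0.0000313 = 1.7603e-04 /h
MTBF = 1 / λ_sys = 5680 h

5680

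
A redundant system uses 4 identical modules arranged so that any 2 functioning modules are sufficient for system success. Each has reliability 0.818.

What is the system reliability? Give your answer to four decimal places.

0.9792

R = Σ_{i=2}^{4} C(4,i) p^i (1−p)^{4−i} with p = 0.818
C(4,2)·0.818^2·0.182^2 = 0.132984
C(4,3)·0.818^3·0.182^1 = 0.398466
C(4,4)·0.818^4·0.182^0 = 0.447727
Sum = 0.9792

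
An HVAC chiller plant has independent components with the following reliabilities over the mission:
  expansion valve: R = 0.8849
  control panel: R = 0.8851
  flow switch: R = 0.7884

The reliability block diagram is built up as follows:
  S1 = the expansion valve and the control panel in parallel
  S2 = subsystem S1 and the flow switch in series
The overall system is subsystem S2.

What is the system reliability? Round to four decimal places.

Parallel (expansion valve and control panel): 1 − (1 − 0.884900)(1 − 0.885100) = 0.986775
Series ([0.986775] and flow switch): 0.986775 × 0.788400 = 0.7780

0.7780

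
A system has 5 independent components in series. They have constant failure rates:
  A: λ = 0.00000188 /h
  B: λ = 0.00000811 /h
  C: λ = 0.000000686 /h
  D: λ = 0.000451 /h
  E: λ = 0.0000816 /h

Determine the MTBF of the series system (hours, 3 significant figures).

1840

Series of exponential components: λ_sys = Σ λ_i
λ_sys = 0.00000188 + 0.00000811 + 0.000000686 + 0.000451 + 0.0000816 = 5.4328e-04 /h
MTBF = 1 / λ_sys = 1840 h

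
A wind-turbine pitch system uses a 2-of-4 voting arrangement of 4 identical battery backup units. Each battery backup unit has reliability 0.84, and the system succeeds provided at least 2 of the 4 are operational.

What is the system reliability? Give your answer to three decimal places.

0.986

R = Σ_{i=2}^{4} C(4,i) p^i (1−p)^{4−i} with p = 0.84
C(4,2)·0.84^2·0.16^2 = 0.10838
C(4,3)·0.84^3·0.16^1 = 0.37933
C(4,4)·0.84^4·0.16^0 = 0.49787
Sum = 0.986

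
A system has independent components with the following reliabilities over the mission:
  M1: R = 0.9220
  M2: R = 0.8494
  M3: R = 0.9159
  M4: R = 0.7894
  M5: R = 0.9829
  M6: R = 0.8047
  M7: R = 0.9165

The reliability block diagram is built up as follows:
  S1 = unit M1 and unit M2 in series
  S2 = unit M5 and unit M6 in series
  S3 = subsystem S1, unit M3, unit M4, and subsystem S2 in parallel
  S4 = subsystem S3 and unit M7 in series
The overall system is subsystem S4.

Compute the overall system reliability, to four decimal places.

Series (M1 and M2): 0.922000 × 0.849400 = 0.783147
Series (M5 and M6): 0.982900 × 0.804700 = 0.790940
Parallel ([0.783147], M3, M4, and [0.790940]): 1 − (1 − 0.783147)(1 − 0.915900)(1 − 0.789400)(1 − 0.790940) = 0.999197
Series ([0.999197] and M7): 0.999197 × 0.916500 = 0.9158

0.9158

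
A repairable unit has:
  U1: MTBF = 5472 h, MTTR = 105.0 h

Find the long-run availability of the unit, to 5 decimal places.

0.98117

A(U1) = MTBF/(MTBF+MTTR) = 5472/(5472+105.0) = 0.98117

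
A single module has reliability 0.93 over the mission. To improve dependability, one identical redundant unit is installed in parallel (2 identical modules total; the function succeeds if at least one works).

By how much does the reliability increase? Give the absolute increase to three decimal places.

R_before = 0.93
R_after = 1 − (1 − 0.93)^2 = 0.995
ΔR = 0.995 − 0.93 = 0.065

0.065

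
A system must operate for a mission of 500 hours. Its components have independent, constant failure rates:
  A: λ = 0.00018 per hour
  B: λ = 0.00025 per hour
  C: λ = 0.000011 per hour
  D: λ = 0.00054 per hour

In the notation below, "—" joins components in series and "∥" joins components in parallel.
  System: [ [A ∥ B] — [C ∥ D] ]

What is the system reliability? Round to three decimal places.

0.989

R(A) = exp(−0.00018 × 500) = 0.91393
R(B) = exp(−0.00025 × 500) = 0.88250
R(C) = exp(−0.000011 × 500) = 0.99452
R(D) = exp(−0.00054 × 500) = 0.76338
Parallel (A and B): 1 − (1 − 0.91393)(1 − 0.88250) = 0.98989
Parallel (C and D): 1 − (1 − 0.99452)(1 − 0.76338) = 0.99870
Series ([0.98989] and [0.99870]): 0.98989 × 0.99870 = 0.989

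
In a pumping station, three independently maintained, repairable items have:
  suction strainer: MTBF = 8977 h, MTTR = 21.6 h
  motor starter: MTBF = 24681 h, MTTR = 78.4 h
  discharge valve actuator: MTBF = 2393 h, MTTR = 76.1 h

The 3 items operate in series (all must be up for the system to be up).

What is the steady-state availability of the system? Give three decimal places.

A(suction strainer) = MTBF/(MTBF+MTTR) = 8977/(8977+21.6) = 0.997600
A(motor starter) = MTBF/(MTBF+MTTR) = 24681/(24681+78.4) = 0.996834
A(discharge valve actuator) = MTBF/(MTBF+MTTR) = 2393/(2393+76.1) = 0.969179
Series availability: 0.997600 × 0.996834 × 0.969179 = 0.964

0.964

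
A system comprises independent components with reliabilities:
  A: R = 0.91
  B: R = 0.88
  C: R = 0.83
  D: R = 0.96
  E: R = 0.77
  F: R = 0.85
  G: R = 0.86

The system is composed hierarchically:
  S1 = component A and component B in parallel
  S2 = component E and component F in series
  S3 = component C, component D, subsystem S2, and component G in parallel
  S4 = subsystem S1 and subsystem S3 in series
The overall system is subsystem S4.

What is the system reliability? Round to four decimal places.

Parallel (A and B): 1 − (1 − 0.910000)(1 − 0.880000) = 0.989200
Series (E and F): 0.770000 × 0.850000 = 0.654500
Parallel (C, D, [0.654500], and G): 1 − (1 − 0.830000)(1 − 0.960000)(1 − 0.654500)(1 − 0.860000) = 0.999671
Series ([0.989200] and [0.999671]): 0.989200 × 0.999671 = 0.9889

0.9889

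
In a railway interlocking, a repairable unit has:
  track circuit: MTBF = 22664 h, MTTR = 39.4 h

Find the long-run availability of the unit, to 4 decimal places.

0.9983

A(track circuit) = MTBF/(MTBF+MTTR) = 22664/(22664+39.4) = 0.9983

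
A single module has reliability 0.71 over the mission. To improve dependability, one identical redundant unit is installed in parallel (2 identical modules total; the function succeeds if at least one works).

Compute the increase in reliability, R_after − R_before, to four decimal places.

R_before = 0.71
R_after = 1 − (1 − 0.71)^2 = 0.9159
ΔR = 0.9159 − 0.71 = 0.2059

0.2059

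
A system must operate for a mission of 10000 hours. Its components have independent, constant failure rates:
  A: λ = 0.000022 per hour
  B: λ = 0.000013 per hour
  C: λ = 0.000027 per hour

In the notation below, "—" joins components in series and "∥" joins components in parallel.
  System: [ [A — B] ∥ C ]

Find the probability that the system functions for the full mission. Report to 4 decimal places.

0.9301

R(A) = exp(−0.000022 × 10000) = 0.802519
R(B) = exp(−0.000013 × 10000) = 0.878095
R(C) = exp(−0.000027 × 10000) = 0.763379
Series (A and B): 0.802519 × 0.878095 = 0.704688
Parallel ([0.704688] and C): 1 − (1 − 0.704688)(1 − 0.763379) = 0.9301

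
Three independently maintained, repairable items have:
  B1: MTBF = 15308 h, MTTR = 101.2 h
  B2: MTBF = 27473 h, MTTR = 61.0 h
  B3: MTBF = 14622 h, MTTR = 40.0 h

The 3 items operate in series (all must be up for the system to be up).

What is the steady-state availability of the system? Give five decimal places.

A(B1) = MTBF/(MTBF+MTTR) = 15308/(15308+101.2) = 0.993432
A(B2) = MTBF/(MTBF+MTTR) = 27473/(27473+61.0) = 0.997785
A(B3) = MTBF/(MTBF+MTTR) = 14622/(14622+40.0) = 0.997272
Series availability: 0.993432 × 0.997785 × 0.997272 = 0.98853

0.98853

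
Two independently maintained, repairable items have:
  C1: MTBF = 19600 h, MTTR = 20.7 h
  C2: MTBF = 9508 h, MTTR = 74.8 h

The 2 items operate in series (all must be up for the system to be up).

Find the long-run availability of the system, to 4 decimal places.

A(C1) = MTBF/(MTBF+MTTR) = 19600/(19600+20.7) = 0.998945
A(C2) = MTBF/(MTBF+MTTR) = 9508/(9508+74.8) = 0.992194
Series availability: 0.998945 × 0.992194 = 0.9911

0.9911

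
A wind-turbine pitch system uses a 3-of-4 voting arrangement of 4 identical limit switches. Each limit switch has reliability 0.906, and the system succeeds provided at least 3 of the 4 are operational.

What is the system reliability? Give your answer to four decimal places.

0.9534

R = Σ_{i=3}^{4} C(4,i) p^i (1−p)^{4−i} with p = 0.906
C(4,3)·0.906^3·0.094^1 = 0.279623
C(4,4)·0.906^4·0.094^0 = 0.673772
Sum = 0.9534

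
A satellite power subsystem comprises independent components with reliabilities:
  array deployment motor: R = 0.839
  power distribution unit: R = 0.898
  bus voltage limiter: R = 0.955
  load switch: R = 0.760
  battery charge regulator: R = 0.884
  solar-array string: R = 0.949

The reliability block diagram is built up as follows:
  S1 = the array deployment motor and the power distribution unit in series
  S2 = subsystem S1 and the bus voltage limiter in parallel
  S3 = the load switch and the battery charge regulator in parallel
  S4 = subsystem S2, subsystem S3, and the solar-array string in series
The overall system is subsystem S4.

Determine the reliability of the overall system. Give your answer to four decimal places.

Series (array deployment motor and power distribution unit): 0.839000 × 0.898000 = 0.753422
Parallel ([0.753422] and bus voltage limiter): 1 − (1 − 0.753422)(1 − 0.955000) = 0.988904
Parallel (load switch and battery charge regulator): 1 − (1 − 0.760000)(1 − 0.884000) = 0.972160
Series ([0.988904], [0.972160], and solar-array string): 0.988904 × 0.972160 × 0.949000 = 0.9123

0.9123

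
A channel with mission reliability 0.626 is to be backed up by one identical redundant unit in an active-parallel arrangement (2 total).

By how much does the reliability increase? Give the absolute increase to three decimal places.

R_before = 0.626
R_after = 1 − (1 − 0.626)^2 = 0.860
ΔR = 0.860 − 0.626 = 0.234

0.234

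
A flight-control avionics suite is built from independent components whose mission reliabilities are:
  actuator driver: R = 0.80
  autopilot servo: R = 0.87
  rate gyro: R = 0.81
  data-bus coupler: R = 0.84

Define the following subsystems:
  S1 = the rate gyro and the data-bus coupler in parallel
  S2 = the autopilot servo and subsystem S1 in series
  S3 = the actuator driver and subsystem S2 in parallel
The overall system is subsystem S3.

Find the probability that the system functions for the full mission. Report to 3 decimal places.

Parallel (rate gyro and data-bus coupler): 1 − (1 − 0.81000)(1 − 0.84000) = 0.96960
Series (autopilot servo and [0.96960]): 0.87000 × 0.96960 = 0.84355
Parallel (actuator driver and [0.84355]): 1 − (1 − 0.80000)(1 − 0.84355) = 0.969

0.969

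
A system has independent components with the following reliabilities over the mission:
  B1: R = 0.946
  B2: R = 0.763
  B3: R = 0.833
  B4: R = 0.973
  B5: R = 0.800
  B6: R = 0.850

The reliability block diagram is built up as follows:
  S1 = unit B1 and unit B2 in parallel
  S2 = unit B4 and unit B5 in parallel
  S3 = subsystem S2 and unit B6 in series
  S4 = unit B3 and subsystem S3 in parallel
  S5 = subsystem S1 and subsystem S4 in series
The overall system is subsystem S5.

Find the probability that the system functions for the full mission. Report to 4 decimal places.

0.9617

Parallel (B1 and B2): 1 − (1 − 0.946000)(1 − 0.763000) = 0.987202
Parallel (B4 and B5): 1 − (1 − 0.973000)(1 − 0.800000) = 0.994600
Series ([0.994600] and B6): 0.994600 × 0.850000 = 0.845410
Parallel (B3 and [0.845410]): 1 − (1 − 0.833000)(1 − 0.845410) = 0.974183
Series ([0.987202] and [0.974183]): 0.987202 × 0.974183 = 0.9617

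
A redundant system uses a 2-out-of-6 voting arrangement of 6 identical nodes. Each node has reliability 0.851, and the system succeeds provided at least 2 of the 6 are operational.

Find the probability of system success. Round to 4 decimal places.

R = Σ_{i=2}^{6} C(6,i) p^i (1−p)^{6−i} with p = 0.851
C(6,2)·0.851^2·0.149^4 = 0.005354
C(6,3)·0.851^3·0.149^3 = 0.040773
C(6,4)·0.851^4·0.149^2 = 0.174655
C(6,5)·0.851^5·0.149^1 = 0.399011
C(6,6)·0.851^6·0.149^0 = 0.379820
Sum = 0.9996

0.9996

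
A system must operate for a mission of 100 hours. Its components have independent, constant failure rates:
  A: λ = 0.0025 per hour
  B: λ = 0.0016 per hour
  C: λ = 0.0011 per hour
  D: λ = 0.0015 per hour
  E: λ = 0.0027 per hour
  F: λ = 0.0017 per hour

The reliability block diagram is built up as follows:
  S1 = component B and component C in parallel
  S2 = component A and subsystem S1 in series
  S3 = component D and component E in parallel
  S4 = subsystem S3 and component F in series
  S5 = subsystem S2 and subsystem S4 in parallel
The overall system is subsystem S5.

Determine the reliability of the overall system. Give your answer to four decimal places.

0.9571

R(A) = exp(−0.0025 × 100) = 0.778801
R(B) = exp(−0.0016 × 100) = 0.852144
R(C) = exp(−0.0011 × 100) = 0.895834
R(D) = exp(−0.0015 × 100) = 0.860708
R(E) = exp(−0.0027 × 100) = 0.763379
R(F) = exp(−0.0017 × 100) = 0.843665
Parallel (B and C): 1 − (1 − 0.852144)(1 − 0.895834) = 0.984598
Series (A and [0.984598]): 0.778801 × 0.984598 = 0.766806
Parallel (D and E): 1 − (1 − 0.860708)(1 − 0.763379) = 0.967041
Series ([0.967041] and F): 0.967041 × 0.843665 = 0.815859
Parallel ([0.766806] and [0.815859]): 1 − (1 − 0.766806)(1 − 0.815859) = 0.9571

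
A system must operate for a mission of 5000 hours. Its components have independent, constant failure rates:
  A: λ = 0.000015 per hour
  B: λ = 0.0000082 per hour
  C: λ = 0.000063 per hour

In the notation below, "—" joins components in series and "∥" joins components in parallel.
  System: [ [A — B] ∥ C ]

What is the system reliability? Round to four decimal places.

0.9704

R(A) = exp(−0.000015 × 5000) = 0.927743
R(B) = exp(−0.0000082 × 5000) = 0.959829
R(C) = exp(−0.000063 × 5000) = 0.729789
Series (A and B): 0.927743 × 0.959829 = 0.890475
Parallel ([0.890475] and C): 1 − (1 − 0.890475)(1 − 0.729789) = 0.9704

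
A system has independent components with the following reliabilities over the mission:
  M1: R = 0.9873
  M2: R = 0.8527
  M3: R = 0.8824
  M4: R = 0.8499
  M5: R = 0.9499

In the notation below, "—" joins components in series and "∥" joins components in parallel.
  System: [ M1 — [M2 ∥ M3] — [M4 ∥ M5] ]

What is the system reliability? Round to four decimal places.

Parallel (M2 and M3): 1 − (1 − 0.852700)(1 − 0.882400) = 0.982678
Parallel (M4 and M5): 1 − (1 − 0.849900)(1 − 0.949900) = 0.992480
Series (M1, [0.982678], and [0.992480]): 0.987300 × 0.982678 × 0.992480 = 0.9629

0.9629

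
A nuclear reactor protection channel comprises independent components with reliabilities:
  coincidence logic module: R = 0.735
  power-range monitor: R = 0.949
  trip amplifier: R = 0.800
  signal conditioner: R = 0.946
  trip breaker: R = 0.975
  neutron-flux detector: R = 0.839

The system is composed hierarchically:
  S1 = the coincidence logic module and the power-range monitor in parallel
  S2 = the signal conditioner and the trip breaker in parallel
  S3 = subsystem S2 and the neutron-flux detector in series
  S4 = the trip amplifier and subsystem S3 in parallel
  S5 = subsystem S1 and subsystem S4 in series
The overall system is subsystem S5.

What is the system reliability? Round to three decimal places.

Parallel (coincidence logic module and power-range monitor): 1 − (1 − 0.73500)(1 − 0.94900) = 0.98649
Parallel (signal conditioner and trip breaker): 1 − (1 − 0.94600)(1 − 0.97500) = 0.99865
Series ([0.99865] and neutron-flux detector): 0.99865 × 0.83900 = 0.83787
Parallel (trip amplifier and [0.83787]): 1 − (1 − 0.80000)(1 − 0.83787) = 0.96757
Series ([0.98649] and [0.96757]): 0.98649 × 0.96757 = 0.954

0.954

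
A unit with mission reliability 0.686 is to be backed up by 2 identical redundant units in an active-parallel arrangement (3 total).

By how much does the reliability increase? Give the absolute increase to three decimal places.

0.283

R_before = 0.686
R_after = 1 − (1 − 0.686)^3 = 0.969
ΔR = 0.969 − 0.686 = 0.283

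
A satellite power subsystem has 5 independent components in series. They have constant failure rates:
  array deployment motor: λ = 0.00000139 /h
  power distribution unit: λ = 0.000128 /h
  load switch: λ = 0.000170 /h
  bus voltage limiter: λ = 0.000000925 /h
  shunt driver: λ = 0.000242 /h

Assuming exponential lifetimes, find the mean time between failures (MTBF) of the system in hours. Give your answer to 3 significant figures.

Series of exponential components: λ_sys = Σ λ_i
λ_sys = 0.00000139 + 0.000128 + 0.000170 + 0.000000925 + 0.000242 = 5.4232e-04 /h
MTBF = 1 / λ_sys = 1840 h

1840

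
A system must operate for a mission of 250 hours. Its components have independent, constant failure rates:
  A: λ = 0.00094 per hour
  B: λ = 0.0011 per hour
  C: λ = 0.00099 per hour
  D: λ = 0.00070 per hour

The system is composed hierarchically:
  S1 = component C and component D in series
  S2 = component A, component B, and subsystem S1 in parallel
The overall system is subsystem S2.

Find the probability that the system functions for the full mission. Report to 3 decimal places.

R(A) = exp(−0.00094 × 250) = 0.79057
R(B) = exp(−0.0011 × 250) = 0.75957
R(C) = exp(−0.00099 × 250) = 0.78075
R(D) = exp(−0.00070 × 250) = 0.83946
Series (C and D): 0.78075 × 0.83946 = 0.65541
Parallel (A, B, and [0.65541]): 1 − (1 − 0.79057)(1 − 0.75957)(1 − 0.65541) = 0.983

0.983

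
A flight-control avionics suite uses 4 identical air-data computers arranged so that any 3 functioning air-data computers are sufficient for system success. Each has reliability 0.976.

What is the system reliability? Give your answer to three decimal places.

R = Σ_{i=3}^{4} C(4,i) p^i (1−p)^{4−i} with p = 0.976
C(4,3)·0.976^3·0.024^1 = 0.08925
C(4,4)·0.976^4·0.024^0 = 0.90740
Sum = 0.997

0.997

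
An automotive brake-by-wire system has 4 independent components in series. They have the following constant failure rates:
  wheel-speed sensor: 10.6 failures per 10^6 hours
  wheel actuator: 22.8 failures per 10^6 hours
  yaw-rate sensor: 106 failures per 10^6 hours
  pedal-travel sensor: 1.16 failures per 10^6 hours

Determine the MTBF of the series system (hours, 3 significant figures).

7110

Series of exponential components: λ_sys = Σ λ_i
λ_sys = 0.0000106 + 0.0000228 + 0.000106 + 0.00000116 = 1.4056e-04 /h
MTBF = 1 / λ_sys = 7110 h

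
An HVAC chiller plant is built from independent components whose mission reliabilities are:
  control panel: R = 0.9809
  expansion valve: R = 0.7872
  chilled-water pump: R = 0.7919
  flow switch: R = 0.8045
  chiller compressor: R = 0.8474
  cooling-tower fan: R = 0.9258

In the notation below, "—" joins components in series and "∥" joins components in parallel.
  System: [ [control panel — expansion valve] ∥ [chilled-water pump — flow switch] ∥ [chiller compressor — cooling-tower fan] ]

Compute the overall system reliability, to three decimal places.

0.982

Series (control panel and expansion valve): 0.98090 × 0.78720 = 0.77216
Series (chilled-water pump and flow switch): 0.79190 × 0.80450 = 0.63708
Series (chiller compressor and cooling-tower fan): 0.84740 × 0.92580 = 0.78452
Parallel ([0.77216], [0.63708], and [0.78452]): 1 − (1 − 0.77216)(1 − 0.63708)(1 − 0.78452) = 0.982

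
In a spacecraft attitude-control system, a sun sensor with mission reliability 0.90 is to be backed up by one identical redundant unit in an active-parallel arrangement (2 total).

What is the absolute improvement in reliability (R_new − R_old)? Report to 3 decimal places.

R_before = 0.90
R_after = 1 − (1 − 0.90)^2 = 0.990
ΔR = 0.990 − 0.90 = 0.090

0.090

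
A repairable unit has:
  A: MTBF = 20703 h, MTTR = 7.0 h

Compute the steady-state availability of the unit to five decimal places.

A(A) = MTBF/(MTBF+MTTR) = 20703/(20703+7.0) = 0.99966

0.99966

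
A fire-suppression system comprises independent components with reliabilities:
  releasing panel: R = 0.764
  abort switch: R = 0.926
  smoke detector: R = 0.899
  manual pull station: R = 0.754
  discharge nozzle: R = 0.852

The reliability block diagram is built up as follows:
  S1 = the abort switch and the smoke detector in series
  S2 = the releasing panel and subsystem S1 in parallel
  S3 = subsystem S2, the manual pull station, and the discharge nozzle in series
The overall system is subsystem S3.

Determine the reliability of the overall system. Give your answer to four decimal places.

Series (abort switch and smoke detector): 0.926000 × 0.899000 = 0.832474
Parallel (releasing panel and [0.832474]): 1 − (1 − 0.764000)(1 − 0.832474) = 0.960464
Series ([0.960464], manual pull station, and discharge nozzle): 0.960464 × 0.754000 × 0.852000 = 0.6170

0.6170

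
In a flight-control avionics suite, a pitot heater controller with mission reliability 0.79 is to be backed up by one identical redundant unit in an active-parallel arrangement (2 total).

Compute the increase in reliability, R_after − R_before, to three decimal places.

0.166

R_before = 0.79
R_after = 1 − (1 − 0.79)^2 = 0.956
ΔR = 0.956 − 0.79 = 0.166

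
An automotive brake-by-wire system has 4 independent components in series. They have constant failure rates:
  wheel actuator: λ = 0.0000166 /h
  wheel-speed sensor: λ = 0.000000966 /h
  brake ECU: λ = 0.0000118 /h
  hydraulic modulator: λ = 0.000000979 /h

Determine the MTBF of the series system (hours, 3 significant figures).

33000

Series of exponential components: λ_sys = Σ λ_i
λ_sys = 0.0000166 + 0.000000966 + 0.0000118 + 0.000000979 = 3.0345e-05 /h
MTBF = 1 / λ_sys = 33000 h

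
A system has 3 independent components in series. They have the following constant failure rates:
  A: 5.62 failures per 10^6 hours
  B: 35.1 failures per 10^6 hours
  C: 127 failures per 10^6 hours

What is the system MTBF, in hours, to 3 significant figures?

Series of exponential components: λ_sys = Σ λ_i
λ_sys = 0.00000562 + 0.0000351 + 0.000127 = 1.6772e-04 /h
MTBF = 1 / λ_sys = 5960 h

5960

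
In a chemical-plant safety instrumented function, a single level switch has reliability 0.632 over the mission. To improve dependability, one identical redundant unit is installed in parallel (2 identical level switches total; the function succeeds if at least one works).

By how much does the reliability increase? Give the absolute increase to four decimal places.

R_before = 0.632
R_after = 1 − (1 − 0.632)^2 = 0.8646
ΔR = 0.8646 − 0.632 = 0.2326

0.2326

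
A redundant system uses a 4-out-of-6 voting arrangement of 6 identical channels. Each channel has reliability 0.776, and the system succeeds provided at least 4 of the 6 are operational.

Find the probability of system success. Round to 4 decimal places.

R = Σ_{i=4}^{6} C(6,i) p^i (1−p)^{6−i} with p = 0.776
C(6,4)·0.776^4·0.224^2 = 0.272919
C(6,5)·0.776^5·0.224^1 = 0.378188
C(6,6)·0.776^6·0.224^0 = 0.218359
Sum = 0.8695

0.8695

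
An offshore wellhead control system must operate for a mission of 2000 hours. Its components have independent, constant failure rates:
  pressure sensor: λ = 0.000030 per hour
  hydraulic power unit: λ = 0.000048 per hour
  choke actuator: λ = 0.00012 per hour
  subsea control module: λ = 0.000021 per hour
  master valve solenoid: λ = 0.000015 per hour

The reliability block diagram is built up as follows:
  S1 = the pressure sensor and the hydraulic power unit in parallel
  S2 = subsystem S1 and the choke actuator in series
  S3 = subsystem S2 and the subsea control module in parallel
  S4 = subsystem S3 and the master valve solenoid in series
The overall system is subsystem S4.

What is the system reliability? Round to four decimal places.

0.9618

R(pressure sensor) = exp(−0.000030 × 2000) = 0.941765
R(hydraulic power unit) = exp(−0.000048 × 2000) = 0.908464
R(choke actuator) = exp(−0.00012 × 2000) = 0.786628
R(subsea control module) = exp(−0.000021 × 2000) = 0.958870
R(master valve solenoid) = exp(−0.000015 × 2000) = 0.970446
Parallel (pressure sensor and hydraulic power unit): 1 − (1 − 0.941765)(1 − 0.908464) = 0.994669
Series ([0.994669] and choke actuator): 0.994669 × 0.786628 = 0.782434
Parallel ([0.782434] and subsea control module): 1 − (1 − 0.782434)(1 − 0.958870) = 0.991052
Series ([0.991052] and master valve solenoid): 0.991052 × 0.970446 = 0.9618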